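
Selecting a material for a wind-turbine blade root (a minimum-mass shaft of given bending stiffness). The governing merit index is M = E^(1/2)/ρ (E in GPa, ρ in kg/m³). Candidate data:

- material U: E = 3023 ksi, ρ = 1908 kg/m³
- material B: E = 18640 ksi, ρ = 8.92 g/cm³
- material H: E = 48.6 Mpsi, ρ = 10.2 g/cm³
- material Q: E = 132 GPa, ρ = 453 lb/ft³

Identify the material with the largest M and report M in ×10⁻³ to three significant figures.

material U, M = 2.39×10⁻³

Putting every candidate on a common basis:
  material U: E = 20.84 GPa, ρ = 1908 kg/m³
  material B: E = 128.5 GPa, ρ = 8920 kg/m³
  material H: E = 335.1 GPa, ρ = 10200 kg/m³
  material Q: E = 132.0 GPa, ρ = 7256 kg/m³
  material U: M = 2.39×10⁻³
  material H: M = 1.79×10⁻³
  material Q: M = 1.58×10⁻³
  material B: M = 1.27×10⁻³
Highest index: material U.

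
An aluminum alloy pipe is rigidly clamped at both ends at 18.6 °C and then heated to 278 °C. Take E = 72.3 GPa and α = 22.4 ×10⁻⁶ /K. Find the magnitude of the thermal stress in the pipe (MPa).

420 MPa

ΔT = 259.4 K. Constrained thermal stress σ = E·α·ΔT = 72.30×10³ MPa × 22.4×10⁻⁶ × 259.4 = 420 MPa (compressive).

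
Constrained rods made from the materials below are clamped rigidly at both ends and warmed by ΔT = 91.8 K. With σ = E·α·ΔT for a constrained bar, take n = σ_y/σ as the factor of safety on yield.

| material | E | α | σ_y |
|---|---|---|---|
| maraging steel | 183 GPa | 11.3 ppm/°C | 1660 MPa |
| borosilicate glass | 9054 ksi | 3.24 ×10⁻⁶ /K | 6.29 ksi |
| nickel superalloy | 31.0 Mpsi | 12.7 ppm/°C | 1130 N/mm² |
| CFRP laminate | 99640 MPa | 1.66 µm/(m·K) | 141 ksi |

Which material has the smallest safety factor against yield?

borosilicate glass

Per material, after unit conversion:
  maraging steel: E = 183.0, α = 11.3, σ_y = 1660 → σ = 190 MPa, n = 8.74
  borosilicate glass: E = 62.43, α = 3.24, σ_y = 43.37 → σ = 18.6 MPa, n = 2.34
  nickel superalloy: E = 213.7, α = 12.7, σ_y = 1130 → σ = 249 MPa, n = 4.53
  CFRP laminate: E = 99.64, α = 1.66, σ_y = 972.2 → σ = 15.2 MPa, n = 64.0
The minimum is borosilicate glass at n = 2.34.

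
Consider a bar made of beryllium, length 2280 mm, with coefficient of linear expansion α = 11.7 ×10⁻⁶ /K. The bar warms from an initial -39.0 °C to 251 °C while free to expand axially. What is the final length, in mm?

ΔT = 251 − (-39.0) = 290.0 K.
ΔL = α·L₀·ΔT = 11.7×10⁻⁶ × 2280 mm × 290.0 K = 7.74 mm.
L = L₀ + ΔL = 2280 + 7.74 = 2287.7 mm.

2287.7 mm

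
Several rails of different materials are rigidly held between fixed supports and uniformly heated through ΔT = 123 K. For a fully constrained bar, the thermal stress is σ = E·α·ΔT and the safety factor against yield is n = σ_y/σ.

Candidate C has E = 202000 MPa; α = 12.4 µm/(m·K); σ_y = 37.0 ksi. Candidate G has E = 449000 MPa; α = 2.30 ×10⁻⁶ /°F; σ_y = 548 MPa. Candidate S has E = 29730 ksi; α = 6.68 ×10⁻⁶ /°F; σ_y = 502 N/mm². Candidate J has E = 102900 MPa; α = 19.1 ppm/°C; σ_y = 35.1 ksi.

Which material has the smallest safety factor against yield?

candidate C

Converting E to GPa, α to ×10⁻⁶/K, σ_y to MPa, then σ and n for each:
  candidate C: E = 202.0, α = 12.4, σ_y = 255.1 → σ = 308 MPa, n = 0.828
  candidate G: E = 449.0, α = 4.14, σ_y = 548.0 → σ = 229 MPa, n = 2.40
  candidate S: E = 205.0, α = 12.0, σ_y = 502.0 → σ = 303 MPa, n = 1.66
  candidate J: E = 102.9, α = 19.1, σ_y = 242.0 → σ = 242 MPa, n = 1.00
Smallest n: candidate C with n = 0.828.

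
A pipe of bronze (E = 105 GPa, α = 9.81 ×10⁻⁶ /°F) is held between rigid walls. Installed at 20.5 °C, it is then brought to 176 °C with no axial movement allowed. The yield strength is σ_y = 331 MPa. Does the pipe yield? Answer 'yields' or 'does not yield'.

α = 9.81×10⁻⁶/°F × 9/5 = 17.7×10⁻⁶/K.
ΔT = 155.5 K. Constrained thermal stress σ = E·α·ΔT = 105.0×10³ MPa × 17.7×10⁻⁶ × 155.5 = 288 MPa (compressive).
Compare to σ_y = 331 MPa: σ < σ_y, so it does not yield.

does not yield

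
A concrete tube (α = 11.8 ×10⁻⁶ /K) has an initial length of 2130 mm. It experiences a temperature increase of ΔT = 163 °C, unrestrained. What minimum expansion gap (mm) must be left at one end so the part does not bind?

ΔL = α·L₀·ΔT = 11.8×10⁻⁶ × 2130 mm × 163.0 K = 4.10 mm.

4.10 mm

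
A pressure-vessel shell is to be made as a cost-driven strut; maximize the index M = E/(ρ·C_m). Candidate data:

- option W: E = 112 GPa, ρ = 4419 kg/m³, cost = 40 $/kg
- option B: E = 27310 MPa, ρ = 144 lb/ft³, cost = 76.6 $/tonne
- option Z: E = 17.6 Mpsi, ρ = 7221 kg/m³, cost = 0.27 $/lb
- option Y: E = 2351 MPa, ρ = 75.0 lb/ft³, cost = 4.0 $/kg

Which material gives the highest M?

Putting every candidate on a common basis:
  option W: E = 112.0 GPa, ρ = 4419 kg/m³, cost = 40.00 $/kg
  option B: E = 27.31 GPa, ρ = 2307 kg/m³, cost = 0.07660 $/kg
  option Z: E = 121.3 GPa, ρ = 7221 kg/m³, cost = 0.5952 $/kg
  option Y: E = 2.351 GPa, ρ = 1201 kg/m³, cost = 4.000 $/kg
  option B: M = 155 MN·m per $
  option Z: M = 28.2 MN·m per $
  option W: M = 0.634 MN·m per $
  option Y: M = 0.489 MN·m per $
Option B ranks first.

option B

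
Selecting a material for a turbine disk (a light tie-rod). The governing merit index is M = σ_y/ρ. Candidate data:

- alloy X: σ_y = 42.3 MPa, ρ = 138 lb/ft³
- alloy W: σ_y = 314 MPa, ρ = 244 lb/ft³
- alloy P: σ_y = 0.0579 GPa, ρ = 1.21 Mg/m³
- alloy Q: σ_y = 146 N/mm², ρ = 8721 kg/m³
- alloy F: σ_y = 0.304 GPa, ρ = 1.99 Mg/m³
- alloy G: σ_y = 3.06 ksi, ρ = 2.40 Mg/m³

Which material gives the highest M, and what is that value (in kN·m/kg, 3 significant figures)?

alloy F, M = 153 kN·m/kg

After converting to SI:
  alloy X: σ_y = 42.30 MPa, ρ = 2211 kg/m³
  alloy W: σ_y = 314.0 MPa, ρ = 3909 kg/m³
  alloy P: σ_y = 57.90 MPa, ρ = 1210 kg/m³
  alloy Q: σ_y = 146.0 MPa, ρ = 8721 kg/m³
  alloy F: σ_y = 304.0 MPa, ρ = 1990 kg/m³
  alloy G: σ_y = 21.10 MPa, ρ = 2400 kg/m³
  alloy F: M = 153 kN·m/kg
  alloy W: M = 80.3 kN·m/kg
  alloy P: M = 47.9 kN·m/kg
  alloy X: M = 19.1 kN·m/kg
  alloy Q: M = 16.7 kN·m/kg
  alloy G: M = 8.79 kN·m/kg
The maximum is for alloy F.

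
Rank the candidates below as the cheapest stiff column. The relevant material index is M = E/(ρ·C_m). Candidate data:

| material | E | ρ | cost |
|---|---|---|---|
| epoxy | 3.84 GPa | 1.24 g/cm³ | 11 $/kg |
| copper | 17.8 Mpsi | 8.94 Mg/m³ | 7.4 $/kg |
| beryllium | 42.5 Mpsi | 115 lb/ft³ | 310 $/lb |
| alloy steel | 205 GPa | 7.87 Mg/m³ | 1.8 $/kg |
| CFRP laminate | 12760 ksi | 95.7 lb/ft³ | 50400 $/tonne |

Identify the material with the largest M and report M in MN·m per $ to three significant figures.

Convert each candidate to consistent units, then evaluate M:
  epoxy: E = 3.840 GPa, ρ = 1240 kg/m³, cost = 11.00 $/kg
  copper: E = 122.7 GPa, ρ = 8940 kg/m³, cost = 7.400 $/kg
  beryllium: E = 293.0 GPa, ρ = 1842 kg/m³, cost = 683.4 $/kg
  alloy steel: E = 205.0 GPa, ρ = 7870 kg/m³, cost = 1.800 $/kg
  CFRP laminate: E = 87.98 GPa, ρ = 1533 kg/m³, cost = 50.40 $/kg
  alloy steel: M = 14.5 MN·m per $
  copper: M = 1.86 MN·m per $
  CFRP laminate: M = 1.14 MN·m per $
  epoxy: M = 0.282 MN·m per $
  beryllium: M = 0.233 MN·m per $
The maximum is for alloy steel.

alloy steel, M = 14.5 MN·m per $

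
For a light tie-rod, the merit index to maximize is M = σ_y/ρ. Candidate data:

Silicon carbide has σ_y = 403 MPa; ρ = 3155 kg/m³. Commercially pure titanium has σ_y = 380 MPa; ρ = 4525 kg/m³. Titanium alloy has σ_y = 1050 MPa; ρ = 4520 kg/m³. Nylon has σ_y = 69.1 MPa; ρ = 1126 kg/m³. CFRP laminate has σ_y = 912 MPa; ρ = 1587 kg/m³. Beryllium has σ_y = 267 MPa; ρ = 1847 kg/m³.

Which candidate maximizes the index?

Per-candidate index values:
  CFRP laminate: M = 575 kN·m/kg
  titanium alloy: M = 232 kN·m/kg
  beryllium: M = 145 kN·m/kg
  silicon carbide: M = 128 kN·m/kg
  commercially pure titanium: M = 84.0 kN·m/kg
  nylon: M = 61.4 kN·m/kg
CFRP laminate ranks first.

CFRP laminate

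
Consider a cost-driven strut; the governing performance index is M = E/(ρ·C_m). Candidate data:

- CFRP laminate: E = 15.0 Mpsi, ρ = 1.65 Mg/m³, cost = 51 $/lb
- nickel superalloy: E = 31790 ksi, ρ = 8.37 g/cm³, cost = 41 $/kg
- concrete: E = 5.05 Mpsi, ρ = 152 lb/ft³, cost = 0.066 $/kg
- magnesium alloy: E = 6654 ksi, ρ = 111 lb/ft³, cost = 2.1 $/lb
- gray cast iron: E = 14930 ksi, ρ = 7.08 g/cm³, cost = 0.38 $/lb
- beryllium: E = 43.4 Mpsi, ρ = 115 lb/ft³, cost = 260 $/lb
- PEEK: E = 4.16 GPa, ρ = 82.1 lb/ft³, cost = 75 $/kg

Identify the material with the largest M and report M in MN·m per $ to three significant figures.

After converting to SI:
  CFRP laminate: E = 103.4 GPa, ρ = 1650 kg/m³, cost = 112.4 $/kg
  nickel superalloy: E = 219.2 GPa, ρ = 8370 kg/m³, cost = 41.00 $/kg
  concrete: E = 34.82 GPa, ρ = 2435 kg/m³, cost = 0.06600 $/kg
  magnesium alloy: E = 45.88 GPa, ρ = 1778 kg/m³, cost = 4.630 $/kg
  gray cast iron: E = 102.9 GPa, ρ = 7080 kg/m³, cost = 0.8377 $/kg
  beryllium: E = 299.2 GPa, ρ = 1842 kg/m³, cost = 573.2 $/kg
  PEEK: E = 4.160 GPa, ρ = 1315 kg/m³, cost = 75.00 $/kg
  concrete: M = 217 MN·m per $
  gray cast iron: M = 17.4 MN·m per $
  magnesium alloy: M = 5.57 MN·m per $
  nickel superalloy: M = 0.639 MN·m per $
  CFRP laminate: M = 0.557 MN·m per $
  beryllium: M = 0.283 MN·m per $
  PEEK: M = 0.0422 MN·m per $
Highest index: concrete.

concrete, M = 217 MN·m per $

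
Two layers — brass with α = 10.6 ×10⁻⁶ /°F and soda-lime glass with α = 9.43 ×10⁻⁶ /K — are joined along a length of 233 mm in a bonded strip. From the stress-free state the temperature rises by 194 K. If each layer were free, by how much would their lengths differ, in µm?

436 µm

brass: α = 10.6×10⁻⁶/°F × 9/5 = 19.1×10⁻⁶/K.
Δα = |19.1 − 9.43|×10⁻⁶/K = 9.65×10⁻⁶/K.
ΔL_mismatch = Δα·L·ΔT = 9.65×10⁻⁶ × 233.0 mm × 194.0 K = 436 µm.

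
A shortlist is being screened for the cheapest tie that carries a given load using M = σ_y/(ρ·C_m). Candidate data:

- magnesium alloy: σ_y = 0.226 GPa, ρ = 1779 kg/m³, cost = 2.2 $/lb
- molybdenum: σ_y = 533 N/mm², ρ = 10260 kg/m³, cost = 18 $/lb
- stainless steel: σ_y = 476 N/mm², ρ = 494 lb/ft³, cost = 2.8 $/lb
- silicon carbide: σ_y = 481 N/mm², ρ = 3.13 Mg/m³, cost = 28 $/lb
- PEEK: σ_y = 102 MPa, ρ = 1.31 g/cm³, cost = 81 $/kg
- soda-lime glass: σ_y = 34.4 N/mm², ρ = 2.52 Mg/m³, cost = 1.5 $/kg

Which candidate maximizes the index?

magnesium alloy

After converting to SI:
  magnesium alloy: σ_y = 226.0 MPa, ρ = 1779 kg/m³, cost = 4.850 $/kg
  molybdenum: σ_y = 533.0 MPa, ρ = 10260 kg/m³, cost = 39.68 $/kg
  stainless steel: σ_y = 476.0 MPa, ρ = 7913 kg/m³, cost = 6.173 $/kg
  silicon carbide: σ_y = 481.0 MPa, ρ = 3130 kg/m³, cost = 61.73 $/kg
  PEEK: σ_y = 102.0 MPa, ρ = 1310 kg/m³, cost = 81.00 $/kg
  soda-lime glass: σ_y = 34.40 MPa, ρ = 2520 kg/m³, cost = 1.500 $/kg
  magnesium alloy: M = 26.2 kN·m per $
  stainless steel: M = 9.74 kN·m per $
  soda-lime glass: M = 9.10 kN·m per $
  silicon carbide: M = 2.49 kN·m per $
  molybdenum: M = 1.31 kN·m per $
  PEEK: M = 0.961 kN·m per $
Highest index: magnesium alloy.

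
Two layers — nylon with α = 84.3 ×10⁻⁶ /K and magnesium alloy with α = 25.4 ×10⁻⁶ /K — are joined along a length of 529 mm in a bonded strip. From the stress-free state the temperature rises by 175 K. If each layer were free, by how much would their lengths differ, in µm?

5450 µm

Δα = |84.3 − 25.4|×10⁻⁶/K = 58.9×10⁻⁶/K.
ΔL_mismatch = Δα·L·ΔT = 58.9×10⁻⁶ × 529.0 mm × 175.0 K = 5450 µm.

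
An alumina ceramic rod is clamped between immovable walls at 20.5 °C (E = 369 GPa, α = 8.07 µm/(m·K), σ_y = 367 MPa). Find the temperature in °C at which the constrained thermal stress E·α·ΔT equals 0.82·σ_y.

E·α·ΔT = 300.9 MPa ⇒ ΔT = 300.9 / (369.0×10³ × 8.07×10⁻⁶) = 101.1 K.
T = 20.5 + 101.1 = 121.6 °C.

122 °C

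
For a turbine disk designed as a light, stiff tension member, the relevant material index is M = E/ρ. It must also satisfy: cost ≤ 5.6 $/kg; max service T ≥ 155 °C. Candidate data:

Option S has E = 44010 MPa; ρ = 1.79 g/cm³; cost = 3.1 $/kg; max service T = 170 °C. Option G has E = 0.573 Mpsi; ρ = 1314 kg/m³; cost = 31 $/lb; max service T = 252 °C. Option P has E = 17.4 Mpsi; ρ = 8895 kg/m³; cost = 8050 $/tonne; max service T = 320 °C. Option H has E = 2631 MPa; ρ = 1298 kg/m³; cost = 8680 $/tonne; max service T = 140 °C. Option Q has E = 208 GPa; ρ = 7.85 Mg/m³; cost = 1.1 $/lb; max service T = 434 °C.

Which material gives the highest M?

option Q

Screen on constraints: cost ≤ 5.6 $/kg; max service T ≥ 155 °C. Survivors: option S, option Q.
After converting to SI:
  option S: E = 44.01 GPa, ρ = 1790 kg/m³
  option Q: E = 208.0 GPa, ρ = 7850 kg/m³
  option Q: M = 26.5 MN·m/kg
  option S: M = 24.6 MN·m/kg
Option Q has the largest M.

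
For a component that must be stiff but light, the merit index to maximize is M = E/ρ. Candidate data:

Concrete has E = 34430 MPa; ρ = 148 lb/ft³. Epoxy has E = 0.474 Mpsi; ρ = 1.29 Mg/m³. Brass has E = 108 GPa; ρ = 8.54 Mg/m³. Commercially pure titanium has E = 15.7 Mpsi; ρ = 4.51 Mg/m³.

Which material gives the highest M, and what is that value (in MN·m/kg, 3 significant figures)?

After converting to SI:
  concrete: E = 34.43 GPa, ρ = 2371 kg/m³
  epoxy: E = 3.268 GPa, ρ = 1290 kg/m³
  brass: E = 108.0 GPa, ρ = 8540 kg/m³
  commercially pure titanium: E = 108.2 GPa, ρ = 4510 kg/m³
  commercially pure titanium: M = 24.0 MN·m/kg
  concrete: M = 14.5 MN·m/kg
  brass: M = 12.6 MN·m/kg
  epoxy: M = 2.53 MN·m/kg
Highest index: commercially pure titanium.

commercially pure titanium, M = 24.0 MN·m/kg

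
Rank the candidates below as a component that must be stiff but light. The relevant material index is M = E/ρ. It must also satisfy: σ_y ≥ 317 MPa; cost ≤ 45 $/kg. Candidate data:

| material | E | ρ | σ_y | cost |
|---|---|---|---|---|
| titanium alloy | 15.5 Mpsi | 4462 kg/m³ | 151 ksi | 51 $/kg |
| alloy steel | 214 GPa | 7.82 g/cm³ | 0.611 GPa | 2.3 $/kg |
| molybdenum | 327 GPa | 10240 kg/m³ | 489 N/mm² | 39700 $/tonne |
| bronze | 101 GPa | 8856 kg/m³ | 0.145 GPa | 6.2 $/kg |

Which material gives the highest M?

Screen on constraints: σ_y ≥ 317 MPa; cost ≤ 45 $/kg. Survivors: alloy steel, molybdenum.
Normalizing units and computing the index:
  alloy steel: E = 214.0 GPa, ρ = 7820 kg/m³
  molybdenum: E = 327.0 GPa, ρ = 10240 kg/m³
  molybdenum: M = 31.9 MN·m/kg
  alloy steel: M = 27.4 MN·m/kg
Highest index: molybdenum.

molybdenum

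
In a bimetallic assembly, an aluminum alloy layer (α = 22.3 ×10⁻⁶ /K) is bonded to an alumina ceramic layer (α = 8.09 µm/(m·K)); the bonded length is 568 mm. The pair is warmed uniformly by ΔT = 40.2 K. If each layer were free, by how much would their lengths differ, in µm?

324 µm

Δα = |22.3 − 8.09|×10⁻⁶/K = 14.2×10⁻⁶/K.
ΔL_mismatch = Δα·L·ΔT = 14.2×10⁻⁶ × 568.0 mm × 40.2 K = 324 µm.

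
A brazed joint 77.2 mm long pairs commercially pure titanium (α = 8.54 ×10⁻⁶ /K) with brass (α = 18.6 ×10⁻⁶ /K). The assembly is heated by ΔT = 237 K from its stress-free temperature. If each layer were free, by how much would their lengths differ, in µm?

Δα = |8.54 − 18.6|×10⁻⁶/K = 10.1×10⁻⁶/K.
ΔL_mismatch = Δα·L·ΔT = 10.1×10⁻⁶ × 77.2 mm × 237.0 K = 184 µm.

184 µm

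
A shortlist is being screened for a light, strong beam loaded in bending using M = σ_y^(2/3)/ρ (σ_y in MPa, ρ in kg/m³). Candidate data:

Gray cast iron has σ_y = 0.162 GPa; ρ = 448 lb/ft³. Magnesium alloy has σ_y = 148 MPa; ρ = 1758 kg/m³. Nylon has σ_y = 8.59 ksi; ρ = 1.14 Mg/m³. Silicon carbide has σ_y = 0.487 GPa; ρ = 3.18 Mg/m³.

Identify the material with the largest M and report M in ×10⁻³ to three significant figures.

Putting every candidate on a common basis:
  gray cast iron: σ_y = 162.0 MPa, ρ = 7176 kg/m³
  magnesium alloy: σ_y = 148.0 MPa, ρ = 1758 kg/m³
  nylon: σ_y = 59.23 MPa, ρ = 1140 kg/m³
  silicon carbide: σ_y = 487.0 MPa, ρ = 3180 kg/m³
  silicon carbide: M = 19.5×10⁻³
  magnesium alloy: M = 15.9×10⁻³
  nylon: M = 13.3×10⁻³
  gray cast iron: M = 4.14×10⁻³
Silicon carbide has the largest M.

silicon carbide, M = 19.5×10⁻³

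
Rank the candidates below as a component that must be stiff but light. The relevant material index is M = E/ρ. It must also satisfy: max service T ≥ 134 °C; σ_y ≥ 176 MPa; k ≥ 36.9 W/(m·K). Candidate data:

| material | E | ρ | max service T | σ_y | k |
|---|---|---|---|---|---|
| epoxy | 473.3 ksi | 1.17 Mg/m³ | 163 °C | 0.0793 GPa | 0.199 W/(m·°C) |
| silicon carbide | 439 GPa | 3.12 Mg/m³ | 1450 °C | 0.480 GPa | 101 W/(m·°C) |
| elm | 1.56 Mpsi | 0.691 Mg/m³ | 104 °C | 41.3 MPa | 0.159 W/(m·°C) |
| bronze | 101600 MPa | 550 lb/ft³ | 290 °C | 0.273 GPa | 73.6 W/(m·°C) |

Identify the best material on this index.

silicon carbide

Screen on constraints: max service T ≥ 134 °C; σ_y ≥ 176 MPa; k ≥ 36.9 W/(m·K). Survivors: silicon carbide, bronze.
Putting every candidate on a common basis:
  silicon carbide: E = 439.0 GPa, ρ = 3120 kg/m³
  bronze: E = 101.6 GPa, ρ = 8810 kg/m³
  silicon carbide: M = 141 MN·m/kg
  bronze: M = 11.5 MN·m/kg
The maximum is for silicon carbide.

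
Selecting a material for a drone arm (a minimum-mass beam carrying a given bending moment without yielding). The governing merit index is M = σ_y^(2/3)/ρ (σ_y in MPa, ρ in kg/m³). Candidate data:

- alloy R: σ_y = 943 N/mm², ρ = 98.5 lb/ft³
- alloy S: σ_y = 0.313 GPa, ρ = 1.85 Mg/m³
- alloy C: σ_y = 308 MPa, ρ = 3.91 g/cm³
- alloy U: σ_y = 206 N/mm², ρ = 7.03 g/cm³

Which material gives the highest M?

alloy R

Convert each candidate to consistent units, then evaluate M:
  alloy R: σ_y = 943.0 MPa, ρ = 1578 kg/m³
  alloy S: σ_y = 313.0 MPa, ρ = 1850 kg/m³
  alloy C: σ_y = 308.0 MPa, ρ = 3910 kg/m³
  alloy U: σ_y = 206.0 MPa, ρ = 7030 kg/m³
  alloy R: M = 60.9×10⁻³
  alloy S: M = 24.9×10⁻³
  alloy C: M = 11.7×10⁻³
  alloy U: M = 4.96×10⁻³
Highest index: alloy R.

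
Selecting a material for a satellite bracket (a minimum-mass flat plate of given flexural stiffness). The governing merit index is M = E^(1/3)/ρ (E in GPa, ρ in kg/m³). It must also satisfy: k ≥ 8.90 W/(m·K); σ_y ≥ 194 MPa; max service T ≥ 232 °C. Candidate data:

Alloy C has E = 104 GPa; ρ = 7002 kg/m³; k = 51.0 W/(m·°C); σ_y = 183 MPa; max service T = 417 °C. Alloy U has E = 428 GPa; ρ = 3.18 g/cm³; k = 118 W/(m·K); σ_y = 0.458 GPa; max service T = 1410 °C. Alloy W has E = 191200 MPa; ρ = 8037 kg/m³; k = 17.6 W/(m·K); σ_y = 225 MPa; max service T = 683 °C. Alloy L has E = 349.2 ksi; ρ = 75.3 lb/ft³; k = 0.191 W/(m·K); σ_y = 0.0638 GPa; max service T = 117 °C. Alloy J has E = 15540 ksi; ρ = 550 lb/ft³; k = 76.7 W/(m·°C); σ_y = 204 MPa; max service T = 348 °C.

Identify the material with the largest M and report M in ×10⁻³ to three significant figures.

Screen on constraints: k ≥ 8.90 W/(m·K); σ_y ≥ 194 MPa; max service T ≥ 232 °C. Survivors: alloy U, alloy W, alloy J.
In SI units:
  alloy U: E = 428.0 GPa, ρ = 3180 kg/m³
  alloy W: E = 191.2 GPa, ρ = 8037 kg/m³
  alloy J: E = 107.1 GPa, ρ = 8810 kg/m³
  alloy U: M = 2.37×10⁻³
  alloy W: M = 0.717×10⁻³
  alloy J: M = 0.539×10⁻³
Alloy U has the largest M.

alloy U, M = 2.37×10⁻³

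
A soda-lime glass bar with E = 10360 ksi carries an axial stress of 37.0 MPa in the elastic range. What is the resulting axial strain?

E = 10360 ksi = 71.43 GPa = 71430 MPa.
ε = σ/E = 37.0 / 71430 = 5.18×10⁻⁴.

5.18×10⁻⁴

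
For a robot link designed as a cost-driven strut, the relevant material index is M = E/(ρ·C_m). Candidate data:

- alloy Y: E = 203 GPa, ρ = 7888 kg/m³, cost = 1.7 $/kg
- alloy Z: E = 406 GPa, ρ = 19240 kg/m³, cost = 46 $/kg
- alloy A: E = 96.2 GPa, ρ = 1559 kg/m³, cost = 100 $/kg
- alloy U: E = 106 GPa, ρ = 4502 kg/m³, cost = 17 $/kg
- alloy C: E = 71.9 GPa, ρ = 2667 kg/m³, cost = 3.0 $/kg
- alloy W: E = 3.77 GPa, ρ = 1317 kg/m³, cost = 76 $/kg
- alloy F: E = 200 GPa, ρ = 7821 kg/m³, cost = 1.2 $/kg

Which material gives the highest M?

alloy F

Computing M directly (units already consistent):
  alloy F: M = 21.3 MN·m per $
  alloy Y: M = 15.1 MN·m per $
  alloy C: M = 8.99 MN·m per $
  alloy U: M = 1.39 MN·m per $
  alloy A: M = 0.617 MN·m per $
  alloy Z: M = 0.459 MN·m per $
  alloy W: M = 0.0377 MN·m per $
The maximum is for alloy F.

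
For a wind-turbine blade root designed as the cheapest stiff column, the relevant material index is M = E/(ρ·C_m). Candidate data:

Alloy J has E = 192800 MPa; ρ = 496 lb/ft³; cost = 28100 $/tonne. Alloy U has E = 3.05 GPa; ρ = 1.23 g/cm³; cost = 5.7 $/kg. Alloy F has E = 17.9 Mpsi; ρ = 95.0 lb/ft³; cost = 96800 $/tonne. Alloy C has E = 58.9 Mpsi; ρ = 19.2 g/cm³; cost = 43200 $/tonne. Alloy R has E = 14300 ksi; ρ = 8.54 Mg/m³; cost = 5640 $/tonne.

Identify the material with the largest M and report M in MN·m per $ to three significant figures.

Putting every candidate on a common basis:
  alloy J: E = 192.8 GPa, ρ = 7945 kg/m³, cost = 28.10 $/kg
  alloy U: E = 3.050 GPa, ρ = 1230 kg/m³, cost = 5.700 $/kg
  alloy F: E = 123.4 GPa, ρ = 1522 kg/m³, cost = 96.80 $/kg
  alloy C: E = 406.1 GPa, ρ = 19200 kg/m³, cost = 43.20 $/kg
  alloy R: E = 98.60 GPa, ρ = 8540 kg/m³, cost = 5.640 $/kg
  alloy R: M = 2.05 MN·m per $
  alloy J: M = 0.864 MN·m per $
  alloy F: M = 0.838 MN·m per $
  alloy C: M = 0.490 MN·m per $
  alloy U: M = 0.435 MN·m per $
Alloy R has the largest M.

alloy R, M = 2.05 MN·m per $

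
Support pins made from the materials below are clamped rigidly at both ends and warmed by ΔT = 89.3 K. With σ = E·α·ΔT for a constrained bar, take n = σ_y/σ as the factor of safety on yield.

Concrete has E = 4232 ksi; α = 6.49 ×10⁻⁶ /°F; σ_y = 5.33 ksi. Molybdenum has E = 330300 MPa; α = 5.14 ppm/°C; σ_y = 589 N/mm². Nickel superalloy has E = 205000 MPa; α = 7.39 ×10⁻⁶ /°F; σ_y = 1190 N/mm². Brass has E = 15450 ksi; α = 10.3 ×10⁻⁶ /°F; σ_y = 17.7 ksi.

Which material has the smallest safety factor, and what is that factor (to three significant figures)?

In consistent units (E in GPa, α in ×10⁻⁶/K, σ_y in MPa):
  concrete: E = 29.18, α = 11.7, σ_y = 36.75 → σ = 30.4 MPa, n = 1.21
  molybdenum: E = 330.3, α = 5.14, σ_y = 589.0 → σ = 152 MPa, n = 3.89
  nickel superalloy: E = 205.0, α = 13.3, σ_y = 1190 → σ = 244 MPa, n = 4.89
  brass: E = 106.5, α = 18.5, σ_y = 122.0 → σ = 176 MPa, n = 0.692
Smallest n: brass with n = 0.692.

brass, n = 0.692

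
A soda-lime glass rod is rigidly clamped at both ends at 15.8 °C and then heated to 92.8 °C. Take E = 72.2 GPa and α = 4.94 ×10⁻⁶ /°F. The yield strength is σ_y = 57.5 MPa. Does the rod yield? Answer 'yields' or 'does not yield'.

α = 4.94×10⁻⁶/°F × 9/5 = 8.89×10⁻⁶/K.
ΔT = 77.00 K. Constrained thermal stress σ = E·α·ΔT = 72.20×10³ MPa × 8.89×10⁻⁶ × 77.00 = 49.4 MPa (compressive).
Compare to σ_y = 57.5 MPa: σ < σ_y, so it does not yield.

does not yield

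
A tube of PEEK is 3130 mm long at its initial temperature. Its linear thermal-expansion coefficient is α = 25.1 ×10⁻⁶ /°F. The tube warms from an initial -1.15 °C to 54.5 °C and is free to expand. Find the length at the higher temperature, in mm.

3137.9 mm

Convert α: 25.1×10⁻⁶/°F × (9/5) = 45.2×10⁻⁶/K.
ΔT = 54.5 − (-1.15) = 55.65 K.
ΔL = α·L₀·ΔT = 45.2×10⁻⁶ × 3130 mm × 55.65 K = 7.87 mm.
L = L₀ + ΔL = 3130 + 7.87 = 3137.9 mm.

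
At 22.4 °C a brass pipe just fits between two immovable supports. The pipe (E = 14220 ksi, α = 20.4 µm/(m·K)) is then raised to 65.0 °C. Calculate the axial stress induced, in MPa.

85.2 MPa

E = 14220 ksi = 98.04 GPa.
ΔT = 42.60 K. Constrained thermal stress σ = E·α·ΔT = 98.04×10³ MPa × 20.4×10⁻⁶ × 42.60 = 85.2 MPa (compressive).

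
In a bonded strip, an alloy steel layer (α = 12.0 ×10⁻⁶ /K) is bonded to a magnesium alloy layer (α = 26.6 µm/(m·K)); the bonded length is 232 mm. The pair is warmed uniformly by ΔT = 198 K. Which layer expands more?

α(alloy steel) = 12.0×10⁻⁶/K vs α(magnesium alloy) = 26.6×10⁻⁶/K.
Higher α expands more for the same ΔT: magnesium alloy.

magnesium alloy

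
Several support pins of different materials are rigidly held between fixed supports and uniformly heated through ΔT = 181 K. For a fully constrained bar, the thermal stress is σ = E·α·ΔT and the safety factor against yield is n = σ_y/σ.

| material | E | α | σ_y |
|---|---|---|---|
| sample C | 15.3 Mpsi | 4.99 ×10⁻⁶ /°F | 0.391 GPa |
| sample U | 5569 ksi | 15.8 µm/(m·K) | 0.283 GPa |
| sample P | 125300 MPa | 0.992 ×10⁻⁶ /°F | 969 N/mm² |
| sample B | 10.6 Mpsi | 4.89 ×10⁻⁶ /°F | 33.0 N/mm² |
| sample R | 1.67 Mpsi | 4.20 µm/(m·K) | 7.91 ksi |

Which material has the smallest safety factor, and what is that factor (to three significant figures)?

With everything in SI (GPa, ×10⁻⁶/K, MPa):
  sample C: E = 105.5, α = 8.98, σ_y = 391.0 → σ = 171 MPa, n = 2.28
  sample U: E = 38.40, α = 15.8, σ_y = 283.0 → σ = 110 MPa, n = 2.58
  sample P: E = 125.3, α = 1.79, σ_y = 969.0 → σ = 40.5 MPa, n = 23.9
  sample B: E = 73.08, α = 8.80, σ_y = 33.00 → σ = 116 MPa, n = 0.283
  sample R: E = 11.51, α = 4.20, σ_y = 54.54 → σ = 8.75 MPa, n = 6.23
The minimum is sample B at n = 0.283.

sample B, n = 0.283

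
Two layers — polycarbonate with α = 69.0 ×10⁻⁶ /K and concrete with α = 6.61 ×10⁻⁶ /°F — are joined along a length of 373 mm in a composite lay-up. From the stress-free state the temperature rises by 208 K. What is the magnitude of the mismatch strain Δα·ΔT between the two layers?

concrete: α = 6.61×10⁻⁶/°F × 9/5 = 11.9×10⁻⁶/K.
Δα = |69.0 − 11.9|×10⁻⁶/K = 57.1×10⁻⁶/K.
Mismatch strain = Δα·ΔT = 57.1×10⁻⁶ × 208.0 = 0.0119.

0.0119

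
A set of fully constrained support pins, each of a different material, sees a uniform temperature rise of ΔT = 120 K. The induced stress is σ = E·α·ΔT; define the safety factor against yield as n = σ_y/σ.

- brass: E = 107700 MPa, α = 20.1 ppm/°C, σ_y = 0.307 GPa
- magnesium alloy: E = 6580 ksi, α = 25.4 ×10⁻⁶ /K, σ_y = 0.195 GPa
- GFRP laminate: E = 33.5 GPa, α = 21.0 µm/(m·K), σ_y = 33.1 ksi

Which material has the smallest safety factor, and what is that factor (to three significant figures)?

In consistent units (E in GPa, α in ×10⁻⁶/K, σ_y in MPa):
  brass: E = 107.7, α = 20.1, σ_y = 307.0 → σ = 260 MPa, n = 1.18
  magnesium alloy: E = 45.37, α = 25.4, σ_y = 195.0 → σ = 138 MPa, n = 1.41
  GFRP laminate: E = 33.50, α = 21.0, σ_y = 228.2 → σ = 84.4 MPa, n = 2.70
Smallest n: brass with n = 1.18.

brass, n = 1.18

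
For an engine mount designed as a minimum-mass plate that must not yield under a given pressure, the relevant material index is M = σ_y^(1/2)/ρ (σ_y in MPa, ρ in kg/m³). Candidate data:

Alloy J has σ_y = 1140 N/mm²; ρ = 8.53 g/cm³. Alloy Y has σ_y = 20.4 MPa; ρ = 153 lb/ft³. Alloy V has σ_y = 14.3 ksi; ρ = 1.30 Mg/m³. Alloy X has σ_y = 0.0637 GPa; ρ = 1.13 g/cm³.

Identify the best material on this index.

alloy V

Convert each candidate to consistent units, then evaluate M:
  alloy J: σ_y = 1140 MPa, ρ = 8530 kg/m³
  alloy Y: σ_y = 20.40 MPa, ρ = 2451 kg/m³
  alloy V: σ_y = 98.60 MPa, ρ = 1300 kg/m³
  alloy X: σ_y = 63.70 MPa, ρ = 1130 kg/m³
  alloy V: M = 7.64×10⁻³
  alloy X: M = 7.06×10⁻³
  alloy J: M = 3.96×10⁻³
  alloy Y: M = 1.84×10⁻³
Alloy V ranks first.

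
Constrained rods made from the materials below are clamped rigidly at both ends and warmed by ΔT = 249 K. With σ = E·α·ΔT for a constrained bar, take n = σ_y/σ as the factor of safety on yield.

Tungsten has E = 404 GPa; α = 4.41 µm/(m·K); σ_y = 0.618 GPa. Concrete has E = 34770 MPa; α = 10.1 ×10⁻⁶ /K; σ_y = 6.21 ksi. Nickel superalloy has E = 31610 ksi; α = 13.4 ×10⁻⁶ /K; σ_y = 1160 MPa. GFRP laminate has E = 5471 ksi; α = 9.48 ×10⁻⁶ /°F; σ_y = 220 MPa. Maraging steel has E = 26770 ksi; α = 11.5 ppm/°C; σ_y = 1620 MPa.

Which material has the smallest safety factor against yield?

Converting E to GPa, α to ×10⁻⁶/K, σ_y to MPa, then σ and n for each:
  tungsten: E = 404.0, α = 4.41, σ_y = 618.0 → σ = 444 MPa, n = 1.39
  concrete: E = 34.77, α = 10.1, σ_y = 42.82 → σ = 87.4 MPa, n = 0.490
  nickel superalloy: E = 217.9, α = 13.4, σ_y = 1160 → σ = 727 MPa, n = 1.60
  GFRP laminate: E = 37.72, α = 17.1, σ_y = 220.0 → σ = 160 MPa, n = 1.37
  maraging steel: E = 184.6, α = 11.5, σ_y = 1620 → σ = 529 MPa, n = 3.07
Concrete has the lowest safety factor, n = 0.490.

concrete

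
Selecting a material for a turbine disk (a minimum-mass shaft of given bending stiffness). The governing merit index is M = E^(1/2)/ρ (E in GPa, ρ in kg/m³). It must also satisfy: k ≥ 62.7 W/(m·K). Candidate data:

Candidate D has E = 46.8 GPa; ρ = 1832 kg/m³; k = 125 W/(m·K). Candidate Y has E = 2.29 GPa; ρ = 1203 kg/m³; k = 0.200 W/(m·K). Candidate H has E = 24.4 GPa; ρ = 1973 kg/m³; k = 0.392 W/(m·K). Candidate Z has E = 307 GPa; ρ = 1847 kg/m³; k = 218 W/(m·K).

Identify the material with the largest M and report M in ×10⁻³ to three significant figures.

Screen on constraints: k ≥ 62.7 W/(m·K). Survivors: candidate D, candidate Z.
Evaluate M for each candidate:
  candidate Z: M = 9.49×10⁻³
  candidate D: M = 3.73×10⁻³
Candidate Z ranks first.

candidate Z, M = 9.49×10⁻³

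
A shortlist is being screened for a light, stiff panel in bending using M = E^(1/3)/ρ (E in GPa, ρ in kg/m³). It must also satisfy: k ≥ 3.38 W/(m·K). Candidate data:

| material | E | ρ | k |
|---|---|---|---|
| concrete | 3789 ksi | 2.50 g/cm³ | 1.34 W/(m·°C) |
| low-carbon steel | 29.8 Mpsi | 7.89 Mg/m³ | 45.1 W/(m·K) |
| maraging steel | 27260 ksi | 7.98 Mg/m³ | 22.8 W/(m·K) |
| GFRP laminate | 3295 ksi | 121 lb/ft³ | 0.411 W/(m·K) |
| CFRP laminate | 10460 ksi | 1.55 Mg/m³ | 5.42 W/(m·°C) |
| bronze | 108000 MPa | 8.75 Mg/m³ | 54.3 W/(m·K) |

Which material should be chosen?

CFRP laminate

Screen on constraints: k ≥ 3.38 W/(m·K). Survivors: low-carbon steel, maraging steel, CFRP laminate, bronze.
Normalizing units and computing the index:
  low-carbon steel: E = 205.5 GPa, ρ = 7890 kg/m³
  maraging steel: E = 188.0 GPa, ρ = 7980 kg/m³
  CFRP laminate: E = 72.12 GPa, ρ = 1550 kg/m³
  bronze: E = 108.0 GPa, ρ = 8750 kg/m³
  CFRP laminate: M = 2.69×10⁻³
  low-carbon steel: M = 0.748×10⁻³
  maraging steel: M = 0.718×10⁻³
  bronze: M = 0.544×10⁻³
The maximum is for CFRP laminate.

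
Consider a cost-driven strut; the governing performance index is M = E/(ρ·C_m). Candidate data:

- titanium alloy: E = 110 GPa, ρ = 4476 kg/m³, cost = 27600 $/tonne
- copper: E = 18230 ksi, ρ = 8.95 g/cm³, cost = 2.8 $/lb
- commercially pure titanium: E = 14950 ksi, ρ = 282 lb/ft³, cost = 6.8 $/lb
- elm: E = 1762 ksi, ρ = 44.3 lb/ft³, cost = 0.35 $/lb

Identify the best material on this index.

elm

After converting to SI:
  titanium alloy: E = 110.0 GPa, ρ = 4476 kg/m³, cost = 27.60 $/kg
  copper: E = 125.7 GPa, ρ = 8950 kg/m³, cost = 6.173 $/kg
  commercially pure titanium: E = 103.1 GPa, ρ = 4517 kg/m³, cost = 14.99 $/kg
  elm: E = 12.15 GPa, ρ = 709.6 kg/m³, cost = 0.7716 $/kg
  elm: M = 22.2 MN·m per $
  copper: M = 2.28 MN·m per $
  commercially pure titanium: M = 1.52 MN·m per $
  titanium alloy: M = 0.890 MN·m per $
The maximum is for elm.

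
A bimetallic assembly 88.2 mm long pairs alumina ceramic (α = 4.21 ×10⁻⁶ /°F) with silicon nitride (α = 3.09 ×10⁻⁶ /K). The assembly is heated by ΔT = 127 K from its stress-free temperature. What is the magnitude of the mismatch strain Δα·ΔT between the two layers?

5.70×10⁻⁴

alumina ceramic: α = 4.21×10⁻⁶/°F × 9/5 = 7.58×10⁻⁶/K.
Δα = |7.58 − 3.09|×10⁻⁶/K = 4.49×10⁻⁶/K.
Mismatch strain = Δα·ΔT = 4.49×10⁻⁶ × 127.0 = 5.70×10⁻⁴.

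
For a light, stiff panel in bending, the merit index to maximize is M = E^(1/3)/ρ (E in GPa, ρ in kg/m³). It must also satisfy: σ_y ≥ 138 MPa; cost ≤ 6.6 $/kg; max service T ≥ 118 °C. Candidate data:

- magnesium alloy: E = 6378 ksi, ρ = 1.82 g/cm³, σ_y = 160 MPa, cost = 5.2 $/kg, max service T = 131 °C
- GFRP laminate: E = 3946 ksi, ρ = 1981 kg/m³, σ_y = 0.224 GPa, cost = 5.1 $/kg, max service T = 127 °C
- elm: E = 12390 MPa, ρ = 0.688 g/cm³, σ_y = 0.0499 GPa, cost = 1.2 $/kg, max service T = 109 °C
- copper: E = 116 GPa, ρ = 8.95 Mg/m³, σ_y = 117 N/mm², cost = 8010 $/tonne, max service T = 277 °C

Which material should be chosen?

Screen on constraints: σ_y ≥ 138 MPa; cost ≤ 6.6 $/kg; max service T ≥ 118 °C. Survivors: magnesium alloy, GFRP laminate.
Convert each candidate to consistent units, then evaluate M:
  magnesium alloy: E = 43.97 GPa, ρ = 1820 kg/m³
  GFRP laminate: E = 27.21 GPa, ρ = 1981 kg/m³
  magnesium alloy: M = 1.94×10⁻³
  GFRP laminate: M = 1.52×10⁻³
Magnesium alloy ranks first.

magnesium alloy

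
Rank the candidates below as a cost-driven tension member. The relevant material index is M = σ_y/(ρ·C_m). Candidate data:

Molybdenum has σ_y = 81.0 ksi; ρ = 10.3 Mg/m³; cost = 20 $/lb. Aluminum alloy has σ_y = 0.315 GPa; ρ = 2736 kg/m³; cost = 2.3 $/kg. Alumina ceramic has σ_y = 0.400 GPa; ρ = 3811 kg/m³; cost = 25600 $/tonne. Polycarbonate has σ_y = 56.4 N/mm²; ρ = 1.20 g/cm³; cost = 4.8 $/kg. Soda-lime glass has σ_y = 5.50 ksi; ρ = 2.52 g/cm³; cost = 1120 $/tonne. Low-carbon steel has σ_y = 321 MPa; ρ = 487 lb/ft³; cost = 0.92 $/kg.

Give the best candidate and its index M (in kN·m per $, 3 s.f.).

Convert each candidate to consistent units, then evaluate M:
  molybdenum: σ_y = 558.5 MPa, ρ = 10300 kg/m³, cost = 44.09 $/kg
  aluminum alloy: σ_y = 315.0 MPa, ρ = 2736 kg/m³, cost = 2.300 $/kg
  alumina ceramic: σ_y = 400.0 MPa, ρ = 3811 kg/m³, cost = 25.60 $/kg
  polycarbonate: σ_y = 56.40 MPa, ρ = 1200 kg/m³, cost = 4.800 $/kg
  soda-lime glass: σ_y = 37.92 MPa, ρ = 2520 kg/m³, cost = 1.120 $/kg
  low-carbon steel: σ_y = 321.0 MPa, ρ = 7801 kg/m³, cost = 0.9200 $/kg
  aluminum alloy: M = 50.1 kN·m per $
  low-carbon steel: M = 44.7 kN·m per $
  soda-lime glass: M = 13.4 kN·m per $
  polycarbonate: M = 9.79 kN·m per $
  alumina ceramic: M = 4.10 kN·m per $
  molybdenum: M = 1.23 kN·m per $
Highest index: aluminum alloy.

aluminum alloy, M = 50.1 kN·m per $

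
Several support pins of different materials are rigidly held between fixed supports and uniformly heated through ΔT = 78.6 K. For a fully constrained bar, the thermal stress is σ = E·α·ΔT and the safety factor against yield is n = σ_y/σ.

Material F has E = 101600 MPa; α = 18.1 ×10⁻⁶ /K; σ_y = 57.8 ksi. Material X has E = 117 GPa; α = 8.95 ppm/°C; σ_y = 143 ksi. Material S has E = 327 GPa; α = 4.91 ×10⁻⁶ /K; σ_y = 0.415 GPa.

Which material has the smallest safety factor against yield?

material F

In consistent units (E in GPa, α in ×10⁻⁶/K, σ_y in MPa):
  material F: E = 101.6, α = 18.1, σ_y = 398.5 → σ = 145 MPa, n = 2.76
  material X: E = 117.0, α = 8.95, σ_y = 986.0 → σ = 82.3 MPa, n = 12.0
  material S: E = 327.0, α = 4.91, σ_y = 415.0 → σ = 126 MPa, n = 3.29
Material F has the lowest safety factor, n = 2.76.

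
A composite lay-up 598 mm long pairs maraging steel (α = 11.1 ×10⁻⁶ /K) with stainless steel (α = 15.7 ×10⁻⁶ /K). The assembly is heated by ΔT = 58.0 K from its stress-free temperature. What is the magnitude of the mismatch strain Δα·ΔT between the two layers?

2.67×10⁻⁴

Δα = |11.1 − 15.7|×10⁻⁶/K = 4.60×10⁻⁶/K.
Mismatch strain = Δα·ΔT = 4.60×10⁻⁶ × 58.0 = 2.67×10⁻⁴.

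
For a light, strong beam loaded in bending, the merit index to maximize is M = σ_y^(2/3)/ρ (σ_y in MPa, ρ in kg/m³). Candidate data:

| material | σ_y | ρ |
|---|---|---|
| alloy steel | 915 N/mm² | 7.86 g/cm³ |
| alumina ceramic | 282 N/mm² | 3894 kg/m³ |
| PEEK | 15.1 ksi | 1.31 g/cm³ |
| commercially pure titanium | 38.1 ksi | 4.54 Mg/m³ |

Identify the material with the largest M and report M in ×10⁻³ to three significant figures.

Convert each candidate to consistent units, then evaluate M:
  alloy steel: σ_y = 915.0 MPa, ρ = 7860 kg/m³
  alumina ceramic: σ_y = 282.0 MPa, ρ = 3894 kg/m³
  PEEK: σ_y = 104.1 MPa, ρ = 1310 kg/m³
  commercially pure titanium: σ_y = 262.7 MPa, ρ = 4540 kg/m³
  PEEK: M = 16.9×10⁻³
  alloy steel: M = 12.0×10⁻³
  alumina ceramic: M = 11.0×10⁻³
  commercially pure titanium: M = 9.03×10⁻³
PEEK has the largest M.

PEEK, M = 16.9×10⁻³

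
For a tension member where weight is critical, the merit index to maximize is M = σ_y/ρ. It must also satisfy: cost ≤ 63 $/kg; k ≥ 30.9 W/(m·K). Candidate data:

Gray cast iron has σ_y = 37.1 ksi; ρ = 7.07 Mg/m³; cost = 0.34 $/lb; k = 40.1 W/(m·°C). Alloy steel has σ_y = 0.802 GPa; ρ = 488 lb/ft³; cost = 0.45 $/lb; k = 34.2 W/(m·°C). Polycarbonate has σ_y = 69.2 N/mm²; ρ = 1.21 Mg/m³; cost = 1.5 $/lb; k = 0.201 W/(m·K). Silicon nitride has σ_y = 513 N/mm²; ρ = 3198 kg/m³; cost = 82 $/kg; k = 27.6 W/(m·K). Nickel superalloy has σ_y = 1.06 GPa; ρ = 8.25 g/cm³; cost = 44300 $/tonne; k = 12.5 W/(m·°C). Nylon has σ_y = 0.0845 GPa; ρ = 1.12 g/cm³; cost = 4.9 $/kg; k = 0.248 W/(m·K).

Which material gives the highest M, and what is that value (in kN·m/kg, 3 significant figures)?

alloy steel, M = 103 kN·m/kg

Screen on constraints: cost ≤ 63 $/kg; k ≥ 30.9 W/(m·K). Survivors: gray cast iron, alloy steel.
Convert each candidate to consistent units, then evaluate M:
  gray cast iron: σ_y = 255.8 MPa, ρ = 7070 kg/m³
  alloy steel: σ_y = 802.0 MPa, ρ = 7817 kg/m³
  alloy steel: M = 103 kN·m/kg
  gray cast iron: M = 36.2 kN·m/kg
Alloy steel ranks first.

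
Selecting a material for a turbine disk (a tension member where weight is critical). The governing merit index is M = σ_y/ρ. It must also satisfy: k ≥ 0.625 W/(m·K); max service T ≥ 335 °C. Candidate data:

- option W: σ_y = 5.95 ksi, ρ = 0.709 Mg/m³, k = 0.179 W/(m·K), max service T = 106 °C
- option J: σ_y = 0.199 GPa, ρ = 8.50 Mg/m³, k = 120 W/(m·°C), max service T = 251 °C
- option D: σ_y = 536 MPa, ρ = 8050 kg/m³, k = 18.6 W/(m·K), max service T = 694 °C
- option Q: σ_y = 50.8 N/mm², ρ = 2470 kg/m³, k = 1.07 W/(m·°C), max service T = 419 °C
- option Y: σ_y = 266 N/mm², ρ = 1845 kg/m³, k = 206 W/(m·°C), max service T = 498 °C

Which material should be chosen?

Screen on constraints: k ≥ 0.625 W/(m·K); max service T ≥ 335 °C. Survivors: option D, option Q, option Y.
Normalizing units and computing the index:
  option D: σ_y = 536.0 MPa, ρ = 8050 kg/m³
  option Q: σ_y = 50.80 MPa, ρ = 2470 kg/m³
  option Y: σ_y = 266.0 MPa, ρ = 1845 kg/m³
  option Y: M = 144 kN·m/kg
  option D: M = 66.6 kN·m/kg
  option Q: M = 20.6 kN·m/kg
The maximum is for option Y.

option Y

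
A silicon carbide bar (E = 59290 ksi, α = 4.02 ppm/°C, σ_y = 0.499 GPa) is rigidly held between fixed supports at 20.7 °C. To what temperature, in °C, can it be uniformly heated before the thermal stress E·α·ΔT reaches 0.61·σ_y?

206 °C

E = 59290 ksi = 408.8 GPa.
σ_y = 0.499 GPa = 499.0 MPa.
E·α·ΔT = 304.4 MPa ⇒ ΔT = 304.4 / (408.8×10³ × 4.02×10⁻⁶) = 185.2 K.
T = 20.7 + 185.2 = 205.9 °C.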